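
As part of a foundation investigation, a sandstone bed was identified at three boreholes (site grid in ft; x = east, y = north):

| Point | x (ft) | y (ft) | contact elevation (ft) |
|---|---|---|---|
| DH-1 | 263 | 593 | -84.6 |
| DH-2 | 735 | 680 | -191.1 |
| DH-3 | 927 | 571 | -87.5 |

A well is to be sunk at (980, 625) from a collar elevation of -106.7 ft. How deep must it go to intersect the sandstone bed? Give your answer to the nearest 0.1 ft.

Two edge vectors: DH-1→DH-2 = (472, 87, -106.5), DH-1→DH-3 = (664, -22, -2.9).
Normal n = (DH-1→DH-2) × (DH-1→DH-3) = (-2595.3, -69347.2, -68152).
So ∂z/∂x = −n_x/n_z = −0.03808 and ∂z/∂y = −n_y/n_z = −1.01754.
Intercept c from DH-1: -84.6 + 10.02 + 603.40 = 528.81.
At (980, 625): z_contact = −37.32 − 635.96 + 528.81 = -144.47 ft.
Depth below ground = -106.7 − (-144.47) = 37.8 ft.

37.8 ft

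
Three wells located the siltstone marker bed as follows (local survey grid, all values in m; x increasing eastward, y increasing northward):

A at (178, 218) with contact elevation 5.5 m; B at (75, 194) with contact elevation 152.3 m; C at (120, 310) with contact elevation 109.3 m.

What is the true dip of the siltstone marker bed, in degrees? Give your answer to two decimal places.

56.05°

Let the plane be z = a·x + b·y + c.
B−A: −103a − 24b = 146.8;  C−A: −58a + 92b = 103.8.
Solving gives a = −1.47192, b = 0.20031.
Gradient magnitude |∇z| = √(a² + b²) = √(2.16654 + 0.04013) = 1.48549.
True dip = arctan(1.48549) = 56.05°, dipping toward E (azimuth ≈ 098°).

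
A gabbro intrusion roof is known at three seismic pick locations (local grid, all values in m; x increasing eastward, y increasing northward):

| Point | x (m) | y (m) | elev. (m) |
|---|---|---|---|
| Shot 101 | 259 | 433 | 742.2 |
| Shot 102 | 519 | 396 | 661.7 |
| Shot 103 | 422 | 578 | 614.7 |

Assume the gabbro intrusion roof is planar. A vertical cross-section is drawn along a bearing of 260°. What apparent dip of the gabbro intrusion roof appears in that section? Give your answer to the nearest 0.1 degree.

24.2°

Let the plane be z = a·x + b·y + c.
Shot 102−Shot 101: 260a − 37b = −80.5;  Shot 103−Shot 101: 163a + 145b = −127.5.
Solving gives a = −0.37479, b = −0.45799.
Unit vector along 260° is (sin 260°, cos 260°) = (-0.9848, -0.1736).
Slope in that direction = a·(-0.9848) + b·(-0.1736) = 0.44863.
Apparent dip = arctan|0.44863| = 24.2° (true dip is 30.6°, so apparent ≤ true as expected).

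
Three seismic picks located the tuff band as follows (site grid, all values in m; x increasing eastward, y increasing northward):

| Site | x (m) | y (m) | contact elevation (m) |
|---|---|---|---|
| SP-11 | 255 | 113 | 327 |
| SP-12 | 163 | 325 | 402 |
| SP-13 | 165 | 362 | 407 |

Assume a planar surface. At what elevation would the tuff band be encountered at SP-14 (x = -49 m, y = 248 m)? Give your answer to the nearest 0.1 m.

484.7 m

Let the plane be z = a·x + b·y + c.
SP-12−SP-11: −92a + 212b = 75;  SP-13−SP-11: −90a + 249b = 80.
Solving gives a = −0.44801, b = 0.15935.
Then c = 327 − a·255 − b·113 = 423.24.
At (-49, 248): z = 22.0 + 39.5 + 423.24 = 484.7 m.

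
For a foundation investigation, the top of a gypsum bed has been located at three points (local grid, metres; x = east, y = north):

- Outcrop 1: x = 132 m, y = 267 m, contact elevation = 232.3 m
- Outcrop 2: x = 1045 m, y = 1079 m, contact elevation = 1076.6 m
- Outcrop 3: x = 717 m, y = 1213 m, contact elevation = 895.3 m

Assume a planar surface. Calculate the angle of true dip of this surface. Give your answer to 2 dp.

36.08°

Let the plane be z = a·x + b·y + c.
Outcrop 2−Outcrop 1: 913a + 812b = 844.3;  Outcrop 3−Outcrop 1: 585a + 946b = 663.
Solving gives a = 0.66984, b = 0.28662.
Gradient magnitude |∇z| = √(a² + b²) = √(0.44868 + 0.08215) = 0.72859.
True dip = arctan(0.72859) = 36.08°, dipping toward WSW (azimuth ≈ 247°).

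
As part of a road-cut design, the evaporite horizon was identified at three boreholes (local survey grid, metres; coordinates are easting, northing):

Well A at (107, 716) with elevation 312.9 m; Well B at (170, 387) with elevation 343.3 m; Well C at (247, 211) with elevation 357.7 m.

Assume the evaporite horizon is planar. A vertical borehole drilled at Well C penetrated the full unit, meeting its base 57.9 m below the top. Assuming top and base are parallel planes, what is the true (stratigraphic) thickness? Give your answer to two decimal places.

Let the plane be z = a·easting + b·northing + c.
Well B−Well A: 63a − 329b = 30.4;  Well C−Well A: 140a − 505b = 44.8.
Solving gives a = −0.04302, b = −0.10064.
|∇z| = √(a²+b²) = 0.10945, so dip δ = arctan(0.10945) = 6.25°.
True thickness = vertical thickness × cos δ = 57.9 × cos 6.25° = 57.56 m.

57.56 m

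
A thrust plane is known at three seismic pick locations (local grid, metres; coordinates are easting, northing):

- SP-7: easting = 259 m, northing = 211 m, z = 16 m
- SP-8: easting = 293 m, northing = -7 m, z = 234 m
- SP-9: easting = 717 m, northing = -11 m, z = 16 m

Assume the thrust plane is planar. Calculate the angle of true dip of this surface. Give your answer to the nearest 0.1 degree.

50.2°

Two edge vectors: SP-7→SP-8 = (34, -218, 218), SP-7→SP-9 = (458, -222, 0).
Normal n = (SP-7→SP-8) × (SP-7→SP-9) = (48396, 99844, 92296).
So ∂z/∂easting = −n_x/n_z = −0.52436 and ∂z/∂northing = −n_y/n_z = −1.08178.
Gradient magnitude |∇z| = √(a² + b²) = √(0.27495 + 1.17025) = 1.20216.
True dip = arctan(1.20216) = 50.2°, dipping toward NNE (azimuth ≈ 026°).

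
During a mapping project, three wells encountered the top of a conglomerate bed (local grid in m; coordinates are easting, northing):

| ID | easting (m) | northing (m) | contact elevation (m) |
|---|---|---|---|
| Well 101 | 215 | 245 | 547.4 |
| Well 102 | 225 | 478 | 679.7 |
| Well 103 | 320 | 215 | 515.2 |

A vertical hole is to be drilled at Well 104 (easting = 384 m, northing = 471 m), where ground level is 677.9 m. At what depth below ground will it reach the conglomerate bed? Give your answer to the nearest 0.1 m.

Let the plane be z = a·easting + b·northing + c.
Well 102−Well 101: 10a + 233b = 132.3;  Well 103−Well 101: 105a − 30b = −32.2.
Solving gives a = −0.14269, b = 0.57393.
Then c = 547.4 − a·215 − b·245 = 437.46.
At (384, 471): z_contact = −54.79 + 270.32 + 437.46 = 653.00 m.
Depth below ground = 677.9 − 653.00 = 24.9 m.

24.9 m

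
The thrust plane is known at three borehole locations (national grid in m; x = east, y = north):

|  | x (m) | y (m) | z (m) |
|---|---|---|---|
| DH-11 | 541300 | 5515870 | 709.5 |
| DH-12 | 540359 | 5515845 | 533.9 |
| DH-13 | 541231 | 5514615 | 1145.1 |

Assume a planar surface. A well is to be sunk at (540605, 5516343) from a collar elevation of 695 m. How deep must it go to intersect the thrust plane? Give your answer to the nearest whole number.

Let the plane be z = a·x + b·y + c.
DH-12−DH-11: −941a − 25b = −175.6;  DH-13−DH-11: −69a − 1255b = 435.6.
Solving gives a = 0.19611781, b = −0.35787421.
Then c = 709.5 − a·541300 − b·5515870 = 1868538.53.
At (540605, 5516343): z_contact = 106022.3 − 1974156.9 + 1868538.53 = 403.9 m.
Depth below ground = 695 − 403.9 = 291 m.

291 m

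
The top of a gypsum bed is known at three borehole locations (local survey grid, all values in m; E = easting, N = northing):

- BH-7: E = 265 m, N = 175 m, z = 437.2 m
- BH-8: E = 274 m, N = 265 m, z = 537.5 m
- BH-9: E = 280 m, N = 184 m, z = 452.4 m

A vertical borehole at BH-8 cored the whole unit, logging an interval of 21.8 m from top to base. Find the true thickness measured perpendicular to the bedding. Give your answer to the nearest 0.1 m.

14.4 m

Two edge vectors: BH-7→BH-8 = (9, 90, 100.3), BH-7→BH-9 = (15, 9, 15.2).
Normal n = (BH-7→BH-8) × (BH-7→BH-9) = (465.3, 1367.7, -1269).
So ∂z/∂E = −n_x/n_z = 0.36667 and ∂z/∂N = −n_y/n_z = 1.07778.
|∇z| = √(a²+b²) = 1.13844, so dip δ = arctan(1.13844) = 48.70°.
True thickness = vertical thickness × cos δ = 21.8 × cos 48.70° = 14.4 m.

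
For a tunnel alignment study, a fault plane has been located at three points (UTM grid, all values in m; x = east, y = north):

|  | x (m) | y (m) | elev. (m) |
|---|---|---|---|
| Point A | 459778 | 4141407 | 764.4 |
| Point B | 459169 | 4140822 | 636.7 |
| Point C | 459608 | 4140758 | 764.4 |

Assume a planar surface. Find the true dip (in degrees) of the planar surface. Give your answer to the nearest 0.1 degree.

Let the plane be z = a·x + b·y + c.
Point B−Point A: −609a − 585b = −127.7;  Point C−Point A: −170a − 649b = 0.
Solving gives a = 0.28019, b = −0.07339.
Gradient magnitude |∇z| = √(a² + b²) = √(0.07851 + 0.00539) = 0.28964.
True dip = arctan(0.28964) = 16.2°, dipping toward WNW (azimuth ≈ 285°).

16.2°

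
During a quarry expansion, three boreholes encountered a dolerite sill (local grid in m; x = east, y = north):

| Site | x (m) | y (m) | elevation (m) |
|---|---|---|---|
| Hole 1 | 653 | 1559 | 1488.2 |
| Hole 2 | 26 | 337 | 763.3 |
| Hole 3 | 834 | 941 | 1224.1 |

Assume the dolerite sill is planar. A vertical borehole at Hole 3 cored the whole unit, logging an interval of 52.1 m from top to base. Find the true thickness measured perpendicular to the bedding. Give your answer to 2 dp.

Let the plane be z = a·x + b·y + c.
Hole 2−Hole 1: −627a − 1222b = −724.9;  Hole 3−Hole 1: 181a − 618b = −264.1.
Solving gives a = 0.20579, b = 0.48762.
|∇z| = √(a²+b²) = 0.52926, so dip δ = arctan(0.52926) = 27.89°.
True thickness = vertical thickness × cos δ = 52.1 × cos 27.89° = 46.05 m.

46.05 m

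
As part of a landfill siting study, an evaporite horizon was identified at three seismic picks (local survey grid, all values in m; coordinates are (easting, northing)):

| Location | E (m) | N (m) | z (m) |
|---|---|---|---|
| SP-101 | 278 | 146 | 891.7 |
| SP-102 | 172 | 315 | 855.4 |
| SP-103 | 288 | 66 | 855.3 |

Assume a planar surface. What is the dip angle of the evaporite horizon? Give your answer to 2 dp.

Let the plane be z = a·E + b·N + c.
SP-102−SP-101: −106a + 169b = −36.3;  SP-103−SP-101: 10a − 80b = −36.4.
Solving gives a = 1.33367, b = 0.62171.
Gradient magnitude |∇z| = √(a² + b²) = √(1.77867 + 0.38652) = 1.47146.
True dip = arctan(1.47146) = 55.80°, dipping toward WSW (azimuth ≈ 245°).

55.80°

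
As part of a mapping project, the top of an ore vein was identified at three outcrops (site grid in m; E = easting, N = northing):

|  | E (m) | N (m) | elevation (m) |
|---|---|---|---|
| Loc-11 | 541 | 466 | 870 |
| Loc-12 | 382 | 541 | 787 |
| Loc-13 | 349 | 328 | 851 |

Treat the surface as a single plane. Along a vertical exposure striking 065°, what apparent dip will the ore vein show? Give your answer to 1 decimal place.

9.7°

Two edge vectors: Loc-11→Loc-12 = (-159, 75, -83), Loc-11→Loc-13 = (-192, -138, -19).
Normal n = (Loc-11→Loc-12) × (Loc-11→Loc-13) = (-12879, 12915, 36342).
So ∂z/∂E = −n_x/n_z = 0.35438 and ∂z/∂N = −n_y/n_z = −0.35537.
Unit vector along 065° is (sin 65°, cos 65°) = (0.9063, 0.4226).
Slope in that direction = a·(0.9063) + b·(0.4226) = 0.17099.
Apparent dip = arctan|0.17099| = 9.7° (true dip is 26.7°, so apparent ≤ true as expected).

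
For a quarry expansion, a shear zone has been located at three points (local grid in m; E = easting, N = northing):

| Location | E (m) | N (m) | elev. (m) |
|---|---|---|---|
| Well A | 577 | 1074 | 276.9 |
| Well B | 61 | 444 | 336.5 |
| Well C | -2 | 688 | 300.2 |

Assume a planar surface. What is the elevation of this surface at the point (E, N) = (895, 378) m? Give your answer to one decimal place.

Let the plane be z = a·E + b·N + c.
Well B−Well A: −516a − 630b = 59.6;  Well C−Well A: −579a − 386b = 23.3.
Solving gives a = 0.050283, b = −0.135788.
Then c = 276.9 − a·577 − b·1074 = 393.72.
At (895, 378): z = 45.0 − 51.3 + 393.72 = 387.4 m.

387.4 m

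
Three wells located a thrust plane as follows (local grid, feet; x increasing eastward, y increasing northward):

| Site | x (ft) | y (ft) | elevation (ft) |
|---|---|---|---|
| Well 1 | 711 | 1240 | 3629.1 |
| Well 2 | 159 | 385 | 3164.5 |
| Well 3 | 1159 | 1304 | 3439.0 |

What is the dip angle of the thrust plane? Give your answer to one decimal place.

46.6°

Let the plane be z = a·x + b·y + c.
Well 2−Well 1: −552a − 855b = −464.6;  Well 3−Well 1: 448a + 64b = −190.1.
Solving gives a = −0.55296, b = 0.90039.
Gradient magnitude |∇z| = √(a² + b²) = √(0.30576 + 0.81070) = 1.05663.
True dip = arctan(1.05663) = 46.6°, dipping toward SSE (azimuth ≈ 148°).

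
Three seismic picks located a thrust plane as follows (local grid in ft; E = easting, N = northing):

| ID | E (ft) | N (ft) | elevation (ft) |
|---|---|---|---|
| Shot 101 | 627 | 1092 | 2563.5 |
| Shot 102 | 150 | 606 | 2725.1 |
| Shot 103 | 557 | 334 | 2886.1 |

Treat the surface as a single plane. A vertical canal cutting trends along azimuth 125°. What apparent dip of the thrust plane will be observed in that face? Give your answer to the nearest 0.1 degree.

Let the plane be z = a·E + b·N + c.
Shot 102−Shot 101: −477a − 486b = 161.6;  Shot 103−Shot 101: −70a − 758b = 322.6.
Solving gives a = 0.10469, b = −0.43526.
Unit vector along 125° is (sin 125°, cos 125°) = (0.8192, -0.5736).
Slope in that direction = a·(0.8192) + b·(-0.5736) = 0.33541.
Apparent dip = arctan|0.33541| = 18.5° (true dip is 24.1°, so apparent ≤ true as expected).

18.5°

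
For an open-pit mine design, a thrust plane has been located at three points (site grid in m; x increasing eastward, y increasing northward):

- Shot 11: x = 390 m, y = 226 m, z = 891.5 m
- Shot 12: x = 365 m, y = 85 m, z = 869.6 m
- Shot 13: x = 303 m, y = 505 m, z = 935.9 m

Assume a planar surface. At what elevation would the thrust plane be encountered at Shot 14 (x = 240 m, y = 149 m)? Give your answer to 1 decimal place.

880.6 m

Let the plane be z = a·x + b·y + c.
Shot 12−Shot 11: −25a − 141b = −21.9;  Shot 13−Shot 11: −87a + 279b = 44.4.
Solving gives a = −0.00781, b = 0.15670.
Then c = 891.5 − a·390 − b·226 = 859.13.
At (240, 149): z = −1.9 + 23.3 + 859.13 = 880.6 m.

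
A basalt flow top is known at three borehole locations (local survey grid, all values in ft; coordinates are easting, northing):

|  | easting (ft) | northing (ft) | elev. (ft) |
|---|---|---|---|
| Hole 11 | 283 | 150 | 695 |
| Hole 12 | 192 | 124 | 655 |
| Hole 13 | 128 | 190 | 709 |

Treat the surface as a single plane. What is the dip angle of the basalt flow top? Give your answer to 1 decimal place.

Two edge vectors: Hole 11→Hole 12 = (-91, -26, -40), Hole 11→Hole 13 = (-155, 40, 14).
Normal n = (Hole 11→Hole 12) × (Hole 11→Hole 13) = (1236, 7474, -7670).
So ∂z/∂easting = −n_x/n_z = 0.16115 and ∂z/∂northing = −n_y/n_z = 0.97445.
Gradient magnitude |∇z| = √(a² + b²) = √(0.02597 + 0.94954) = 0.98768.
True dip = arctan(0.98768) = 44.6°, dipping toward S (azimuth ≈ 189°).

44.6°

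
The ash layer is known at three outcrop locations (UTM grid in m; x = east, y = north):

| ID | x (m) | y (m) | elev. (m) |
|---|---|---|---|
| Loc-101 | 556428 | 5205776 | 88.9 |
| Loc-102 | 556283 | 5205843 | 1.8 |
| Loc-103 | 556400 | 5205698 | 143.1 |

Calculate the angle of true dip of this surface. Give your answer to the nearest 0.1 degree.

39.2°

Let the plane be z = a·x + b·y + c.
Loc-102−Loc-101: −145a + 67b = −87.1;  Loc-103−Loc-101: −28a − 78b = 54.2.
Solving gives a = 0.23983, b = −0.78096.
Gradient magnitude |∇z| = √(a² + b²) = √(0.05752 + 0.60991) = 0.81696.
True dip = arctan(0.81696) = 39.2°, dipping toward NNW (azimuth ≈ 343°).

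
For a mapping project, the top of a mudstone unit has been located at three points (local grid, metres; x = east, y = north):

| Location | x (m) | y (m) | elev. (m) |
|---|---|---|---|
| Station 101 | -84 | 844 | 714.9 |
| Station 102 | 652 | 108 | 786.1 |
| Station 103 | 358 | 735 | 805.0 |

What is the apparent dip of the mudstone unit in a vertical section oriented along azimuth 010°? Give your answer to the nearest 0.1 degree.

10.3°

Let the plane be z = a·x + b·y + c.
Station 102−Station 101: 736a − 736b = 71.2;  Station 103−Station 101: 442a − 109b = 90.1.
Solving gives a = 0.23891, b = 0.14217.
Unit vector along 010° is (sin 10°, cos 10°) = (0.1736, 0.9848).
Slope in that direction = a·(0.1736) + b·(0.9848) = 0.18149.
Apparent dip = arctan|0.18149| = 10.3° (true dip is 15.5°, so apparent ≤ true as expected).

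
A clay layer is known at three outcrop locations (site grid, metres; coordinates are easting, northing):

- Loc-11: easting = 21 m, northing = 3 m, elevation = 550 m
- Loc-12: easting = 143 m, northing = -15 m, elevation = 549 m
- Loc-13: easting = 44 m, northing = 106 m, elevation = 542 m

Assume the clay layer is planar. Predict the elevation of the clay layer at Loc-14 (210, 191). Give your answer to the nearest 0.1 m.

532.6 m

Let the plane be z = a·easting + b·northing + c.
Loc-12−Loc-11: 122a − 18b = −1;  Loc-13−Loc-11: 23a + 103b = −8.
Solving gives a = −0.01903, b = −0.07342.
Then c = 550 − a·21 − b·3 = 550.62.
At (210, 191): z = −4.0 − 14.0 + 550.62 = 532.6 m.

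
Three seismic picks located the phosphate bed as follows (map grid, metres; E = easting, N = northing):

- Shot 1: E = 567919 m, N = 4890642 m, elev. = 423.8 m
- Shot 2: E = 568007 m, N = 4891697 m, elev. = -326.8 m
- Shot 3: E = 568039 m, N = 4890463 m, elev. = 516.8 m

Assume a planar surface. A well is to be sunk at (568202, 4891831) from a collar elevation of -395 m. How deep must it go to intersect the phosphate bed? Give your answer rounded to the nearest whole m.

74 m

Let the plane be z = a·E + b·N + c.
Shot 2−Shot 1: 88a + 1055b = −750.6;  Shot 3−Shot 1: 120a − 179b = 93.
Solving gives a = −0.25459706, b = −0.69023266.
Then c = 423.8 − a·567919 − b·4890642 = 3520695.15.
At (568202, 4891831): z_contact = −144662.6 − 3376501.5 + 3520695.15 = -468.9 m.
Depth below ground = -395 − (-468.9) = 74 m.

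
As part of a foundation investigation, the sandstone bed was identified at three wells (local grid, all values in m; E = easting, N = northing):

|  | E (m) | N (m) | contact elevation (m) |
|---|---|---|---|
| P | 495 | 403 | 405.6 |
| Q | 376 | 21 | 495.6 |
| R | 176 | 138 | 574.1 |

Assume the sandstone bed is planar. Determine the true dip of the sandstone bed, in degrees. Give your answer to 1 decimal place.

Let the plane be z = a·E + b·N + c.
Q−P: −119a − 382b = 90;  R−P: −319a − 265b = 168.5.
Solving gives a = −0.44858, b = −0.09586.
Gradient magnitude |∇z| = √(a² + b²) = √(0.20122 + 0.00919) = 0.45871.
True dip = arctan(0.45871) = 24.6°, dipping toward ENE (azimuth ≈ 078°).

24.6°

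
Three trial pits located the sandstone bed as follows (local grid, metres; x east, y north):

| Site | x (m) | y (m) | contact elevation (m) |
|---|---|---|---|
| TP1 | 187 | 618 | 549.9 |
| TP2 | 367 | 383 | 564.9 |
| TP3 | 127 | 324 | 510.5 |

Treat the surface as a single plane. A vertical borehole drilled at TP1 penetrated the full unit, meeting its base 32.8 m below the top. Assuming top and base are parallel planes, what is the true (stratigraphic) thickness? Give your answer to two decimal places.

Let the plane be z = a·x + b·y + c.
TP2−TP1: 180a − 235b = 15;  TP3−TP1: −60a − 294b = −39.4.
Solving gives a = 0.20395, b = 0.09239.
|∇z| = √(a²+b²) = 0.22390, so dip δ = arctan(0.22390) = 12.62°.
True thickness = vertical thickness × cos δ = 32.8 × cos 12.62° = 32.01 m.

32.01 m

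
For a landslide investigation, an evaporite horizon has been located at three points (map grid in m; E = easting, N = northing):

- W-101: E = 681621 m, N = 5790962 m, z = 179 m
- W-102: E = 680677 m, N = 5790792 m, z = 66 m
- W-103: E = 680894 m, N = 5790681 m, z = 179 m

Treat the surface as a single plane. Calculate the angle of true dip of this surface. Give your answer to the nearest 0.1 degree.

31.9°

Let the plane be z = a·E + b·N + c.
W-102−W-101: −944a − 170b = −113;  W-103−W-101: −727a − 281b = 0.
Solving gives a = 0.22413, b = −0.57986.
Gradient magnitude |∇z| = √(a² + b²) = √(0.05023 + 0.33624) = 0.62167.
True dip = arctan(0.62167) = 31.9°, dipping toward NNW (azimuth ≈ 339°).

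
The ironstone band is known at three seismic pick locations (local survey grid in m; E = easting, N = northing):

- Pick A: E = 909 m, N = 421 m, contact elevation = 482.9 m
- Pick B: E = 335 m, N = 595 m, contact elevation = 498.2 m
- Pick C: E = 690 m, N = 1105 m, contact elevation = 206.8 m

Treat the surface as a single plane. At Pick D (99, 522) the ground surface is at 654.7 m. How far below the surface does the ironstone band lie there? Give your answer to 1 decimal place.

Two edge vectors: Pick A→Pick B = (-574, 174, 15.3), Pick A→Pick C = (-219, 684, -276.1).
Normal n = (Pick A→Pick B) × (Pick A→Pick C) = (-58506.6, -161832.1, -354510).
So ∂z/∂E = −n_x/n_z = −0.165035 and ∂z/∂N = −n_y/n_z = −0.456495.
Intercept c from Pick A: 482.9 + 150.02 + 192.18 = 825.10.
At (99, 522): z_contact = −16.34 − 238.29 + 825.10 = 570.47 m.
Depth below ground = 654.7 − 570.47 = 84.2 m.

84.2 m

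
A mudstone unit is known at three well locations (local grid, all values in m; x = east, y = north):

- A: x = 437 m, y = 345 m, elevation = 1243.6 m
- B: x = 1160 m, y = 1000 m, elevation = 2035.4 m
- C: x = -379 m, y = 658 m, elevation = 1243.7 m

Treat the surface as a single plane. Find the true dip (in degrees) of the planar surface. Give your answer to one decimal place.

42.3°

Two edge vectors: A→B = (723, 655, 791.8), A→C = (-816, 313, 0.1).
Normal n = (A→B) × (A→C) = (-247767.9, -646181.1, 760779).
So ∂z/∂x = −n_x/n_z = 0.32568 and ∂z/∂y = −n_y/n_z = 0.84937.
Gradient magnitude |∇z| = √(a² + b²) = √(0.10607 + 0.72143) = 0.90967.
True dip = arctan(0.90967) = 42.3°, dipping toward SSW (azimuth ≈ 201°).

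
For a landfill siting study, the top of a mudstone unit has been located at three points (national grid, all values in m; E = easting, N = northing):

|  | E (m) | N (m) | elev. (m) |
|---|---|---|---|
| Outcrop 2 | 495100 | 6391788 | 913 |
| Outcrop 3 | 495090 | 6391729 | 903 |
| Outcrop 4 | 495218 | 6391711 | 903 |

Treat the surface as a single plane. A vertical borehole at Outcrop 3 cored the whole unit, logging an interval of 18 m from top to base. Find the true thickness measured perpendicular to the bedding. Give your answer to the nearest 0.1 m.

Two edge vectors: Outcrop 2→Outcrop 3 = (-10, -59, -10), Outcrop 2→Outcrop 4 = (118, -77, -10).
Normal n = (Outcrop 2→Outcrop 3) × (Outcrop 2→Outcrop 4) = (-180, -1280, 7732).
So ∂z/∂E = −n_x/n_z = 0.02328 and ∂z/∂N = −n_y/n_z = 0.16555.
|∇z| = √(a²+b²) = 0.16717, so dip δ = arctan(0.16717) = 9.49°.
True thickness = vertical thickness × cos δ = 18 × cos 9.49° = 17.8 m.

17.8 m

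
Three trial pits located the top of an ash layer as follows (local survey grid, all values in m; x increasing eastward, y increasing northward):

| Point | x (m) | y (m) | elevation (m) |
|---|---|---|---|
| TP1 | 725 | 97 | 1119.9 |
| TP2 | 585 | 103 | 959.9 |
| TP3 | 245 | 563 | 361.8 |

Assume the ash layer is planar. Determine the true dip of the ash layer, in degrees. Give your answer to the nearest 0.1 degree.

Let the plane be z = a·x + b·y + c.
TP2−TP1: −140a + 6b = −160;  TP3−TP1: −480a + 466b = −758.1.
Solving gives a = 1.12270, b = −0.47040.
Gradient magnitude |∇z| = √(a² + b²) = √(1.26045 + 0.22127) = 1.21726.
True dip = arctan(1.21726) = 50.6°, dipping toward WNW (azimuth ≈ 293°).

50.6°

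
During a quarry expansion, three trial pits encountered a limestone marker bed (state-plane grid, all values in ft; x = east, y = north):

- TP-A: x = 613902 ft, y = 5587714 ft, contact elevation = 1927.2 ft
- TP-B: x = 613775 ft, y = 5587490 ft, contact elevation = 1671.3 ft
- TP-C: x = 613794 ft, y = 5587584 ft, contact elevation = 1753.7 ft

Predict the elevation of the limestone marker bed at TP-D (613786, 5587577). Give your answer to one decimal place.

Let the plane be z = a·x + b·y + c.
TP-B−TP-A: −127a − 224b = −255.9;  TP-C−TP-A: −108a − 130b = −173.5.
Solving gives a = 0.728586306, b = 0.729328300.
Then c = 1927.2 − a·613902 − b·5587714 = −4520631.34.
At (613786, 5587577): z = 447196.1 + 4075178.0 − 4520631.34 = 1742.8 ft.

1742.8 ft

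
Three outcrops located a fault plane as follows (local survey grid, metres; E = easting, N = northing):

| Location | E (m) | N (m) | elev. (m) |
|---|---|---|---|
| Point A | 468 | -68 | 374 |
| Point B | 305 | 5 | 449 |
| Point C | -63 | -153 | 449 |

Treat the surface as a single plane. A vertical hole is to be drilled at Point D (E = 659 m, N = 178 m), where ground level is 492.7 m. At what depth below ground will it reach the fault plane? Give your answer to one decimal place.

32.7 m

Two edge vectors: Point A→Point B = (-163, 73, 75), Point A→Point C = (-531, -85, 75).
Normal n = (Point A→Point B) × (Point A→Point C) = (11850, -27600, 52618).
So ∂z/∂E = −n_x/n_z = −0.22521 and ∂z/∂N = −n_y/n_z = 0.52454.
Intercept c from Point A: 374 + 105.40 + 35.67 = 515.07.
At (659, 178): z_contact = −148.41 + 93.37 + 515.07 = 460.02 m.
Depth below ground = 492.7 − 460.02 = 32.7 m.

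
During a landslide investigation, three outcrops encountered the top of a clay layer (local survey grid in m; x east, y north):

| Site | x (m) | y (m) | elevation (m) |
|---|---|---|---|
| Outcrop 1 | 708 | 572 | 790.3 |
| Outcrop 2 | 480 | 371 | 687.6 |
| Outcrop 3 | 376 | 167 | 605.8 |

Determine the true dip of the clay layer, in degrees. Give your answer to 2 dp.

Two edge vectors: Outcrop 1→Outcrop 2 = (-228, -201, -102.7), Outcrop 1→Outcrop 3 = (-332, -405, -184.5).
Normal n = (Outcrop 1→Outcrop 2) × (Outcrop 1→Outcrop 3) = (-4509, -7969.6, 25608).
So ∂z/∂x = −n_x/n_z = 0.17608 and ∂z/∂y = −n_y/n_z = 0.31122.
Gradient magnitude |∇z| = √(a² + b²) = √(0.03100 + 0.09685) = 0.35757.
True dip = arctan(0.35757) = 19.68°, dipping toward SSW (azimuth ≈ 210°).

19.68°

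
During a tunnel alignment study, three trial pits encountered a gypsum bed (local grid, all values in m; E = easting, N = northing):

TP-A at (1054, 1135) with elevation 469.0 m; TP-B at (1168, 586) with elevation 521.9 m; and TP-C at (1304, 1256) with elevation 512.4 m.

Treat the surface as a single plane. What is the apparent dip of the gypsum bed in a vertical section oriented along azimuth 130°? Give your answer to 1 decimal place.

10.7°

Let the plane be z = a·E + b·N + c.
TP-B−TP-A: 114a − 549b = 52.9;  TP-C−TP-A: 250a + 121b = 43.4.
Solving gives a = 0.20012, b = −0.05480.
Unit vector along 130° is (sin 130°, cos 130°) = (0.7660, -0.6428).
Slope in that direction = a·(0.7660) + b·(-0.6428) = 0.18853.
Apparent dip = arctan|0.18853| = 10.7° (true dip is 11.7°, so apparent ≤ true as expected).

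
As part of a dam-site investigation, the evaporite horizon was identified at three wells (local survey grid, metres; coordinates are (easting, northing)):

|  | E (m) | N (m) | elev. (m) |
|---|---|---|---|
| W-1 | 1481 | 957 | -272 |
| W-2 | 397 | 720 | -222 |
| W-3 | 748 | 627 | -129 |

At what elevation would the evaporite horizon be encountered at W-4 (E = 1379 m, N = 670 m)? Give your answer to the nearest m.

-97 m

Two edge vectors: W-1→W-2 = (-1084, -237, 50), W-1→W-3 = (-733, -330, 143).
Normal n = (W-1→W-2) × (W-1→W-3) = (-17391, 118362, 183999).
So ∂z/∂E = −n_x/n_z = 0.09452 and ∂z/∂N = −n_y/n_z = −0.64328.
Intercept c from W-1: -272 − 139.98 + 615.61 = 203.63.
At (1379, 670): z = 130.3 − 431.0 + 203.63 = -97.0 m.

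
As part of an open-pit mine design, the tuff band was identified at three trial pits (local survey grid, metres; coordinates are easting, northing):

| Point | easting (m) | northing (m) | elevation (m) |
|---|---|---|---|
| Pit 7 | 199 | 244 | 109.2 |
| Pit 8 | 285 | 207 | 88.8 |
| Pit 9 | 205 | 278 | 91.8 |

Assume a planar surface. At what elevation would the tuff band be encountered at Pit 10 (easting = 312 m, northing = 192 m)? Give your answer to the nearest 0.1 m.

Two edge vectors: Pit 7→Pit 8 = (86, -37, -20.4), Pit 7→Pit 9 = (6, 34, -17.4).
Normal n = (Pit 7→Pit 8) × (Pit 7→Pit 9) = (1337.4, 1374, 3146).
So ∂z/∂easting = −n_x/n_z = −0.42511 and ∂z/∂northing = −n_y/n_z = −0.43675.
Intercept c from Pit 7: 109.2 + 84.60 + 106.57 = 300.36.
At (312, 192): z = −132.6 − 83.9 + 300.36 = 83.9 m.

83.9 m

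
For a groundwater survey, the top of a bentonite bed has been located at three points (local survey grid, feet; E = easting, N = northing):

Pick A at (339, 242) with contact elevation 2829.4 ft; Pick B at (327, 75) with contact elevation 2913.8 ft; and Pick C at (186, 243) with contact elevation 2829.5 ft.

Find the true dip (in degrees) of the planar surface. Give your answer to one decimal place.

26.8°

Two edge vectors: Pick A→Pick B = (-12, -167, 84.4), Pick A→Pick C = (-153, 1, 0.1).
Normal n = (Pick A→Pick B) × (Pick A→Pick C) = (-101.1, -12912, -25563).
So ∂z/∂E = −n_x/n_z = −0.00395 and ∂z/∂N = −n_y/n_z = −0.50511.
Gradient magnitude |∇z| = √(a² + b²) = √(0.00002 + 0.25513) = 0.50512.
True dip = arctan(0.50512) = 26.8°, dipping toward N (azimuth ≈ 000°).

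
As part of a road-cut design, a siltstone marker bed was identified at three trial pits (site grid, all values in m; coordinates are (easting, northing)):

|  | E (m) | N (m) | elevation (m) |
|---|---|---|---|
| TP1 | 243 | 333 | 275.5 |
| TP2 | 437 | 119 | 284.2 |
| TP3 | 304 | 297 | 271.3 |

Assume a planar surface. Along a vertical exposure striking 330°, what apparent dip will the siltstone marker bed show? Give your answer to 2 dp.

5.26°

Let the plane be z = a·E + b·N + c.
TP2−TP1: 194a − 214b = 8.7;  TP3−TP1: 61a − 36b = −4.2.
Solving gives a = −0.19967, b = −0.22166.
Unit vector along 330° is (sin 330°, cos 330°) = (-0.5000, 0.8660).
Slope in that direction = a·(-0.5000) + b·(0.8660) = −0.09213.
Apparent dip = arctan|0.09213| = 5.26° (true dip is 16.6°, so apparent ≤ true as expected).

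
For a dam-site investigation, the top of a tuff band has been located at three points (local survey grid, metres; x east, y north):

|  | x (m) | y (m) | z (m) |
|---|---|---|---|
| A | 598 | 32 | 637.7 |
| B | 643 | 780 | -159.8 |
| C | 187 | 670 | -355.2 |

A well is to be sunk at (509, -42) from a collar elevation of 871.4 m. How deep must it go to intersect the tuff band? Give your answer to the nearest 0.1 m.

Two edge vectors: A→B = (45, 748, -797.5), A→C = (-411, 638, -992.9).
Normal n = (A→B) × (A→C) = (-233884.2, 372453, 336138).
So ∂z/∂x = −n_x/n_z = 0.69580 and ∂z/∂y = −n_y/n_z = −1.10804.
Intercept c from A: 637.7 − 416.09 + 35.46 = 257.07.
At (509, -42): z_contact = 354.16 + 46.54 + 257.07 = 657.77 m.
Depth below ground = 871.4 − 657.77 = 213.6 m.

213.6 m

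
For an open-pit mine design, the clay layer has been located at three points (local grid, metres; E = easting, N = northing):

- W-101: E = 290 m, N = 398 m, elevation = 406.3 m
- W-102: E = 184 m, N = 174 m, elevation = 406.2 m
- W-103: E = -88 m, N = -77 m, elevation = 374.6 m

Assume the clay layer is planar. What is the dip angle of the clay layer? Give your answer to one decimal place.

12.8°

Two edge vectors: W-101→W-102 = (-106, -224, -0.1), W-101→W-103 = (-378, -475, -31.7).
Normal n = (W-101→W-102) × (W-101→W-103) = (7053.3, -3322.4, -34322).
So ∂z/∂E = −n_x/n_z = 0.20550 and ∂z/∂N = −n_y/n_z = −0.09680.
Gradient magnitude |∇z| = √(a² + b²) = √(0.04223 + 0.00937) = 0.22716.
True dip = arctan(0.22716) = 12.8°, dipping toward WNW (azimuth ≈ 295°).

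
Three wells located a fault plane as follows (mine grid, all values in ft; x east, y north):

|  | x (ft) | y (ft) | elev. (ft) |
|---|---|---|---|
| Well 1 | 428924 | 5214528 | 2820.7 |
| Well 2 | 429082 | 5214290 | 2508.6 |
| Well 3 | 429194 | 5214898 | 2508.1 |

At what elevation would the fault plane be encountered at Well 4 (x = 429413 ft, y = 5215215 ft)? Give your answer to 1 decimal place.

Two edge vectors: Well 1→Well 2 = (158, -238, -312.1), Well 1→Well 3 = (270, 370, -312.6).
Normal n = (Well 1→Well 2) × (Well 1→Well 3) = (189875.8, -34876.2, 122720).
So ∂z/∂x = −n_x/n_z = −1.547227836 and ∂z/∂y = −n_y/n_z = 0.284193286.
Intercept c from Well 1: 2820.7 + 663643.15 − 1481933.84 = −815469.99.
At (429413, 5215215): z = −664399.7 + 1482129.1 − 815469.99 = 2259.3 ft.

2259.3 ft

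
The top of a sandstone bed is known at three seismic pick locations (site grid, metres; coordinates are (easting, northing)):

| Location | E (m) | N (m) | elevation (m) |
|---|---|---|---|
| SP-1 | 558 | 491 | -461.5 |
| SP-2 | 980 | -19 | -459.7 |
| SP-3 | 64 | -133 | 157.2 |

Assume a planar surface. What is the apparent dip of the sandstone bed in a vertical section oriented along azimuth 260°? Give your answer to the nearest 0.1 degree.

34.6°

Let the plane be z = a·E + b·N + c.
SP-2−SP-1: 422a − 510b = 1.8;  SP-3−SP-1: −494a − 624b = 618.7.
Solving gives a = −0.61019, b = −0.50844.
Unit vector along 260° is (sin 260°, cos 260°) = (-0.9848, -0.1736).
Slope in that direction = a·(-0.9848) + b·(-0.1736) = 0.68921.
Apparent dip = arctan|0.68921| = 34.6° (true dip is 38.5°, so apparent ≤ true as expected).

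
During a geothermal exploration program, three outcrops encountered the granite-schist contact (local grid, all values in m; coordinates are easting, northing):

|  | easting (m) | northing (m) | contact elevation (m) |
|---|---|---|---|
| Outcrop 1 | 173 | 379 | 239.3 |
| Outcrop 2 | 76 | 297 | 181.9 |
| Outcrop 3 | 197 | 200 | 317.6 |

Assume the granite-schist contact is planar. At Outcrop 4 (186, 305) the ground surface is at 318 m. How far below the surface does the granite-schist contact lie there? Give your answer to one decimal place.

43.7 m

Let the plane be z = a·easting + b·northing + c.
Outcrop 2−Outcrop 1: −97a − 82b = −57.4;  Outcrop 3−Outcrop 1: 24a − 179b = 78.3.
Solving gives a = 0.86365, b = −0.32163.
Then c = 239.3 − a·173 − b·379 = 211.79.
At (186, 305): z_contact = 160.64 − 98.10 + 211.79 = 274.33 m.
Depth below ground = 318 − 274.33 = 43.7 m.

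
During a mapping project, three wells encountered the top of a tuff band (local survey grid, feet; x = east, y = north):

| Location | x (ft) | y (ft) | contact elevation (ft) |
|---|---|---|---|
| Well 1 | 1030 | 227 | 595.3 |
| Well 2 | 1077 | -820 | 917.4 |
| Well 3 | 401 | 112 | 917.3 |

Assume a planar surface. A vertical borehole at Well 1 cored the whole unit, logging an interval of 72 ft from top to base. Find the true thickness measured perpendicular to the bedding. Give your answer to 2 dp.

62.86 ft

Two edge vectors: Well 1→Well 2 = (47, -1047, 322.1), Well 1→Well 3 = (-629, -115, 322).
Normal n = (Well 1→Well 2) × (Well 1→Well 3) = (-300092.5, -217734.9, -663968).
So ∂z/∂x = −n_x/n_z = −0.45197 and ∂z/∂y = −n_y/n_z = −0.32793.
|∇z| = √(a²+b²) = 0.55840, so dip δ = arctan(0.55840) = 29.18°.
True thickness = vertical thickness × cos δ = 72 × cos 29.18° = 62.86 ft.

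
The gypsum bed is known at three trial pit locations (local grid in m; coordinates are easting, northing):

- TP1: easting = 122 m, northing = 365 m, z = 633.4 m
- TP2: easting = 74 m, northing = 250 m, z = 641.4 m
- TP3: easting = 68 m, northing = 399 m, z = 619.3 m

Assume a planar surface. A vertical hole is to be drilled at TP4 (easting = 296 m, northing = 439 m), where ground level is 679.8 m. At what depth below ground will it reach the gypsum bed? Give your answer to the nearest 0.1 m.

Let the plane be z = a·easting + b·northing + c.
TP2−TP1: −48a − 115b = 8;  TP3−TP1: −54a + 34b = −14.1.
Solving gives a = 0.17209, b = −0.14139.
Then c = 633.4 − a·122 − b·365 = 664.01.
At (296, 439): z_contact = 50.94 − 62.07 + 664.01 = 652.88 m.
Depth below ground = 679.8 − 652.88 = 26.9 m.

26.9 m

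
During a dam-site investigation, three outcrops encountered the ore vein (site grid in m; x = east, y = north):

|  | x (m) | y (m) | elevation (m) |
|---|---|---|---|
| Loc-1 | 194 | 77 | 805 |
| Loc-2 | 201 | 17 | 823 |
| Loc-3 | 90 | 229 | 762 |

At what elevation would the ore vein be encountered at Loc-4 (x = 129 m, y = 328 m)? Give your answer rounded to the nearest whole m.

731 m

Two edge vectors: Loc-1→Loc-2 = (7, -60, 18), Loc-1→Loc-3 = (-104, 152, -43).
Normal n = (Loc-1→Loc-2) × (Loc-1→Loc-3) = (-156, -1571, -5176).
So ∂z/∂x = −n_x/n_z = −0.03014 and ∂z/∂y = −n_y/n_z = −0.30352.
Intercept c from Loc-1: 805 + 5.85 + 23.37 = 834.22.
At (129, 328): z = −3.9 − 99.6 + 834.22 = 730.8 m.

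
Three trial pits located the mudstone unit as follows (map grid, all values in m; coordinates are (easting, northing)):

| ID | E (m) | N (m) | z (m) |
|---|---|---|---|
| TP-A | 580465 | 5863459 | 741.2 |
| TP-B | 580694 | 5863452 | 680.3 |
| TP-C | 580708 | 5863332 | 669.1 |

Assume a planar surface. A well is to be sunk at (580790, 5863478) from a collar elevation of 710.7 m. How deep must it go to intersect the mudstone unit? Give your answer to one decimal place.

54.1 m

Let the plane be z = a·E + b·N + c.
TP-B−TP-A: 229a − 7b = −60.9;  TP-C−TP-A: 243a − 127b = −72.1.
Solving gives a = −0.264027463, b = 0.062530129.
Then c = 741.2 − a·580465 − b·5863459 = −212642.95.
At (580790, 5863478): z_contact = −153344.51 + 366644.04 − 212642.95 = 656.58 m.
Depth below ground = 710.7 − 656.58 = 54.1 m.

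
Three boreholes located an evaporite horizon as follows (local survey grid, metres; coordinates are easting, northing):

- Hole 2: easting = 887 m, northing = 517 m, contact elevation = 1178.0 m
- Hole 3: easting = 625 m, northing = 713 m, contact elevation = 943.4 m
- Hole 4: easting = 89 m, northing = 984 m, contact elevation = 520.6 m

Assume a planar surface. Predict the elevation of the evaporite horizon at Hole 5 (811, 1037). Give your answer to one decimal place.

906.3 m

Let the plane be z = a·easting + b·northing + c.
Hole 3−Hole 2: −262a + 196b = −234.6;  Hole 4−Hole 2: −798a + 467b = −657.4.
Solving gives a = 0.566518, b = −0.439655.
Then c = 1178 − a·887 − b·517 = 902.80.
At (811, 1037): z = 459.4 − 455.9 + 902.80 = 906.3 m.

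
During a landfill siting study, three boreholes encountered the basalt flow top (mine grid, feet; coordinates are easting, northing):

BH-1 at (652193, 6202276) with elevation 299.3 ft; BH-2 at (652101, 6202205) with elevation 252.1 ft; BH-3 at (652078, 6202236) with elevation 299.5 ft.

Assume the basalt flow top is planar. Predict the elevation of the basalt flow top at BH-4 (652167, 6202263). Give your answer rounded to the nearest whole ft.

295 ft

Two edge vectors: BH-1→BH-2 = (-92, -71, -47.2), BH-1→BH-3 = (-115, -40, 0.2).
Normal n = (BH-1→BH-2) × (BH-1→BH-3) = (-1902.2, 5446.4, -4485).
So ∂z/∂easting = −n_x/n_z = −0.42412486 and ∂z/∂northing = −n_y/n_z = 1.21435897.
Intercept c from BH-1: 299.3 + 276611.27 − 7531789.52 = −7254878.96.
At (652167, 6202263): z = −276600.2 + 7531773.7 − 7254878.96 = 294.5 ft.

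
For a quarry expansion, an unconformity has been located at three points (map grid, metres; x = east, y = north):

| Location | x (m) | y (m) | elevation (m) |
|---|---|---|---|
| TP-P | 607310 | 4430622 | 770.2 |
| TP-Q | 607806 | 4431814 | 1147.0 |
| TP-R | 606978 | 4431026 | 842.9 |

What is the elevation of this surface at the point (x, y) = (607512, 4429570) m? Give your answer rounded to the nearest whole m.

508 m

Two edge vectors: TP-P→TP-Q = (496, 1192, 376.8), TP-P→TP-R = (-332, 404, 72.7).
Normal n = (TP-P→TP-Q) × (TP-P→TP-R) = (-65568.8, -161156.8, 596128).
So ∂z/∂x = −n_x/n_z = 0.10999114 and ∂z/∂y = −n_y/n_z = 0.27033926.
Intercept c from TP-P: 770.2 − 66798.72 − 1197771.06 = −1263799.58.
At (607512, 4429570): z = 66820.9 + 1197486.7 − 1263799.58 = 508.0 m.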